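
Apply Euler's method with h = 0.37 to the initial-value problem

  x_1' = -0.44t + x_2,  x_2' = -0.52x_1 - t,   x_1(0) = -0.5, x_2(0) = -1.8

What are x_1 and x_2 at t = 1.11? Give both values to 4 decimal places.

Euler on (x_1,x_2): x_1_{n+1} = x_1_n + h·x_1', x_2_{n+1} = x_2_n + h·x_2'.
0.000000: (-0.500000, -1.800000); f=(-1.800000, 0.260000) → (-1.166000, -1.703800)
0.370000: (-1.166000, -1.703800); f=(-1.866600, 0.236320) → (-1.856642, -1.616362)
0.740000: (-1.856642, -1.616362); f=(-1.941962, 0.225454) → (-2.575168, -1.532944)
(x_1(1.11), x_2(1.11)) ≈ (-2.5752, -1.5329)

-2.5752, -1.5329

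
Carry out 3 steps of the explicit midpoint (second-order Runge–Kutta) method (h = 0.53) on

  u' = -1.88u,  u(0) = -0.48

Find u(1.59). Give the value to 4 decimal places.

-0.0600

Midpoint: k1 = f(s_n, u_n); k2 = f(s_n + h/2, u_n + (h/2)·k1); u_{n+1} = u_n + h·k2.
s=0.000000, u=-0.480000:
  k1 = f(0.000000, -0.480000) = 0.902400
  k2 = f(0.265000, -0.240864) = 0.452824
  u ← -0.480000 + 0.53·0.452824 = -0.240003
s=0.530000, u=-0.240003:
  k1 = f(0.530000, -0.240003) = 0.451206
  k2 = f(0.795000, -0.120434) = 0.226415
  u ← -0.240003 + 0.53·0.226415 = -0.120003
s=1.060000, u=-0.120003:
  k1 = f(1.060000, -0.120003) = 0.225606
  k2 = f(1.325000, -0.060218) = 0.113209
  u ← -0.120003 + 0.53·0.113209 = -0.060002
u(1.59) ≈ -0.0600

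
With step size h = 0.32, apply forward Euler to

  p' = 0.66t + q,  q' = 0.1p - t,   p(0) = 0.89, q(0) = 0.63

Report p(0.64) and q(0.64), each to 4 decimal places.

Euler on (p,q): p_{n+1} = p_n + h·p', q_{n+1} = q_n + h·q'.
0.000000: (0.890000, 0.630000); f=(0.630000, 0.089000) → (1.091600, 0.658480)
0.320000: (1.091600, 0.658480); f=(0.869680, -0.210840) → (1.369898, 0.591011)
(p(0.64), q(0.64)) ≈ (1.3699, 0.5910)

1.3699, 0.5910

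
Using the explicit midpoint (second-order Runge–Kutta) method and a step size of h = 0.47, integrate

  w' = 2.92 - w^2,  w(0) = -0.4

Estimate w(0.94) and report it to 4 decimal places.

Midpoint: k1 = f(t_n, w_n); k2 = f(t_n + h/2, w_n + (h/2)·k1); w_{n+1} = w_n + h·k2.
t=0.000000, w=-0.400000:
  k1 = f(0.000000, -0.400000) = 2.760000
  k2 = f(0.235000, 0.248600) = 2.858198
  w ← -0.400000 + 0.47·2.858198 = 0.943353
t=0.470000, w=0.943353:
  k1 = f(0.470000, 0.943353) = 2.030085
  k2 = f(0.705000, 1.420423) = 0.902398
  w ← 0.943353 + 0.47·0.902398 = 1.367480
w(0.94) ≈ 1.3675

1.3675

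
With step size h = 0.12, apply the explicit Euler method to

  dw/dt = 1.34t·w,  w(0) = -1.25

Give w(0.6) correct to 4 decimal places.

-1.5079

Euler: w_{n+1} = w_n + h·f(t_n, w_n).
t=0.000000, w=-1.250000: f=0.000000 → w ← -1.250000 + 0.12·0.000000 = -1.250000
t=0.120000, w=-1.250000: f=-0.201000 → w ← -1.250000 + 0.12·(-0.201000) = -1.274120
t=0.240000, w=-1.274120: f=-0.409757 → w ← -1.274120 + 0.12·(-0.409757) = -1.323291
t=0.360000, w=-1.323291: f=-0.638356 → w ← -1.323291 + 0.12·(-0.638356) = -1.399893
t=0.480000, w=-1.399893: f=-0.900411 → w ← -1.399893 + 0.12·(-0.900411) = -1.507943
w(0.6) ≈ -1.5079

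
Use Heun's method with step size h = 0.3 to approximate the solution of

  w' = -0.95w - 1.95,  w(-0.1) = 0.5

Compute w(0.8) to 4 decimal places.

-0.9514

Heun: k1 = f(x_n, w_n); k2 = f(x_n + h, w_n + h·k1); w_{n+1} = w_n + (h/2)·(k1 + k2).
x=-0.100000, w=0.500000:
  k1 = f(-0.100000, 0.500000) = -2.425000
  k2 = f(0.200000, -0.227500) = -1.733875
  w ← 0.500000 + (0.3/2)·(-2.425000 + (-1.733875)) = -0.123831
x=0.200000, w=-0.123831:
  k1 = f(0.200000, -0.123831) = -1.832360
  k2 = f(0.500000, -0.673539) = -1.310138
  w ← -0.123831 + (0.3/2)·(-1.832360 + (-1.310138)) = -0.595206
x=0.500000, w=-0.595206:
  k1 = f(0.500000, -0.595206) = -1.384554
  k2 = f(0.800000, -1.010572) = -0.989956
  w ← -0.595206 + (0.3/2)·(-1.384554 + (-0.989956)) = -0.951383
w(0.8) ≈ -0.9514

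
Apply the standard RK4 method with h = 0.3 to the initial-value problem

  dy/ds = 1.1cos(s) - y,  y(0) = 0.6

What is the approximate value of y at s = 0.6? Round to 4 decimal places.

0.7919

RK4: k1 = f(s_n, y_n); k2 = f(s_n + h/2, y_n + (h/2)·k1); k3 = f(s_n + h/2, y_n + (h/2)·k2); k4 = f(s_n + h, y_n + h·k3); y_{n+1} = y_n + (h/6)·(k1 + 2k2 + 2k3 + k4).
s=0.000000, y=0.600000:
  k1 = f(0.000000, 0.600000) = 0.500000
  k2 = f(0.150000, 0.675000) = 0.412648
  k3 = f(0.150000, 0.661897) = 0.425751
  k4 = f(0.300000, 0.727725) = 0.323145
  y ← 0.600000 + (0.3/6)·(k1 + 2k2 + 2k3 + k4) = 0.724997
s=0.300000, y=0.724997:
  k1 = f(0.300000, 0.724997) = 0.325873
  k2 = f(0.450000, 0.773878) = 0.216614
  k3 = f(0.450000, 0.757489) = 0.233003
  k4 = f(0.600000, 0.794898) = 0.112971
  y ← 0.724997 + (0.3/6)·(k1 + 2k2 + 2k3 + k4) = 0.791901
y(0.6) ≈ 0.7919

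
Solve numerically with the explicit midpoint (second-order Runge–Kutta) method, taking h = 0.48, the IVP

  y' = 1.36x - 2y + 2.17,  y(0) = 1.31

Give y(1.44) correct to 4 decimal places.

1.7952

Midpoint: k1 = f(x_n, y_n); k2 = f(x_n + h/2, y_n + (h/2)·k1); y_{n+1} = y_n + h·k2.
x=0.000000, y=1.310000:
  k1 = f(0.000000, 1.310000) = -0.450000
  k2 = f(0.240000, 1.202000) = 0.092400
  y ← 1.310000 + 0.48·0.092400 = 1.354352
x=0.480000, y=1.354352:
  k1 = f(0.480000, 1.354352) = 0.114096
  k2 = f(0.720000, 1.381735) = 0.385730
  y ← 1.354352 + 0.48·0.385730 = 1.539502
x=0.960000, y=1.539502:
  k1 = f(0.960000, 1.539502) = 0.396595
  k2 = f(1.200000, 1.634685) = 0.532630
  y ← 1.539502 + 0.48·0.532630 = 1.795165
y(1.44) ≈ 1.7952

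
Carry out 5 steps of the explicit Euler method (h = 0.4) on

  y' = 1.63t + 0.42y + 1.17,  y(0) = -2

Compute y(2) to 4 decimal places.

Euler: y_{n+1} = y_n + h·f(t_n, y_n).
t=0.000000, y=-2.000000: f=0.330000 → y ← -2.000000 + 0.4·0.330000 = -1.868000
t=0.400000, y=-1.868000: f=1.037440 → y ← -1.868000 + 0.4·1.037440 = -1.453024
t=0.800000, y=-1.453024: f=1.863730 → y ← -1.453024 + 0.4·1.863730 = -0.707532
t=1.200000, y=-0.707532: f=2.828837 → y ← -0.707532 + 0.4·2.828837 = 0.424003
t=1.600000, y=0.424003: f=3.956081 → y ← 0.424003 + 0.4·3.956081 = 2.006435
y(2) ≈ 2.0064

2.0064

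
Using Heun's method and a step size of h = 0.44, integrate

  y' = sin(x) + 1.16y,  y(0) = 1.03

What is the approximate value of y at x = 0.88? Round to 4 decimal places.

Heun: k1 = f(x_n, y_n); k2 = f(x_n + h, y_n + h·k1); y_{n+1} = y_n + (h/2)·(k1 + k2).
x=0.000000, y=1.030000:
  k1 = f(0.000000, 1.030000) = 1.194800
  k2 = f(0.440000, 1.555712) = 2.230565
  y ← 1.030000 + (0.44/2)·(1.194800 + 2.230565) = 1.783580
x=0.440000, y=1.783580:
  k1 = f(0.440000, 1.783580) = 2.494893
  k2 = f(0.880000, 2.881333) = 4.113085
  y ← 1.783580 + (0.44/2)·(2.494893 + 4.113085) = 3.237336
y(0.88) ≈ 3.2373

3.2373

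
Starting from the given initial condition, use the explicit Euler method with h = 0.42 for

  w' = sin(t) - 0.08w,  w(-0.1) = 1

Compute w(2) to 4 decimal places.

Euler: w_{n+1} = w_n + h·f(t_n, w_n).
t=-0.100000, w=1.000000: f=-0.179833 → w ← 1.000000 + 0.42·(-0.179833) = 0.924470
t=0.320000, w=0.924470: f=0.240609 → w ← 0.924470 + 0.42·0.240609 = 1.025526
t=0.740000, w=1.025526: f=0.592246 → w ← 1.025526 + 0.42·0.592246 = 1.274269
t=1.160000, w=1.274269: f=0.814862 → w ← 1.274269 + 0.42·0.814862 = 1.616511
t=1.580000, w=1.616511: f=0.870637 → w ← 1.616511 + 0.42·0.870637 = 1.982178
w(2) ≈ 1.9822

1.9822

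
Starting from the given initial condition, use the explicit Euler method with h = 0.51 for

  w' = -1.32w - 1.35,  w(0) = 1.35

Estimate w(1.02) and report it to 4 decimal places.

Euler: w_{n+1} = w_n + h·f(t_n, w_n).
t=0.000000, w=1.350000: f=-3.132000 → w ← 1.350000 + 0.51·(-3.132000) = -0.247320
t=0.510000, w=-0.247320: f=-1.023538 → w ← -0.247320 + 0.51·(-1.023538) = -0.769324
w(1.02) ≈ -0.7693

-0.7693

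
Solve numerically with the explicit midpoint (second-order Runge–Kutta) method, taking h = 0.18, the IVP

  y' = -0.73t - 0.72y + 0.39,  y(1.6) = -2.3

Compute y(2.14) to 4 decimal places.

Midpoint: k1 = f(t_n, y_n); k2 = f(t_n + h/2, y_n + (h/2)·k1); y_{n+1} = y_n + h·k2.
t=1.600000, y=-2.300000:
  k1 = f(1.600000, -2.300000) = 0.878000
  k2 = f(1.690000, -2.220980) = 0.755406
  y ← -2.300000 + 0.18·0.755406 = -2.164027
t=1.780000, y=-2.164027:
  k1 = f(1.780000, -2.164027) = 0.648699
  k2 = f(1.870000, -2.105644) = 0.540964
  y ← -2.164027 + 0.18·0.540964 = -2.066654
t=1.960000, y=-2.066654:
  k1 = f(1.960000, -2.066654) = 0.447191
  k2 = f(2.050000, -2.026406) = 0.352513
  y ← -2.066654 + 0.18·0.352513 = -2.003201
y(2.14) ≈ -2.0032

-2.0032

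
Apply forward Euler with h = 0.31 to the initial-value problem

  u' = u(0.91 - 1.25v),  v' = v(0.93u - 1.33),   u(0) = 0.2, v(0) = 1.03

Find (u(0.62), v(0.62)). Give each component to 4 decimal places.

0.1809, 0.4245

Euler on (u,v): u_{n+1} = u_n + h·u', v_{n+1} = v_n + h·v'.
0.000000: (0.200000, 1.030000); f=(-0.075500, -1.178320) → (0.176595, 0.664721)
0.310000: (0.176595, 0.664721); f=(0.013968, -0.774909) → (0.180925, 0.424499)
(u(0.62), v(0.62)) ≈ (0.1809, 0.4245)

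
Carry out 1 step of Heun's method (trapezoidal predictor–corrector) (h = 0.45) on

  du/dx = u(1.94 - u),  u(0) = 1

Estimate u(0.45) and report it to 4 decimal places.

1.3770

Heun: k1 = f(x_n, u_n); k2 = f(x_n + h, u_n + h·k1); u_{n+1} = u_n + (h/2)·(k1 + k2).
x=0.000000, u=1.000000:
  k1 = f(0.000000, 1.000000) = 0.940000
  k2 = f(0.450000, 1.423000) = 0.735691
  u ← 1.000000 + (0.45/2)·(0.940000 + 0.735691) = 1.377030
u(0.45) ≈ 1.3770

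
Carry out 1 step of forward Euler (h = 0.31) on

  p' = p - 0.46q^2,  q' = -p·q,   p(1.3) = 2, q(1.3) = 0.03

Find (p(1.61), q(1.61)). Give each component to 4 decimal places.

Euler on (p,q): p_{n+1} = p_n + h·p', q_{n+1} = q_n + h·q'.
1.300000: (2.000000, 0.030000); f=(1.999586, -0.060000) → (2.619872, 0.011400)
(p(1.61), q(1.61)) ≈ (2.6199, 0.0114)

2.6199, 0.0114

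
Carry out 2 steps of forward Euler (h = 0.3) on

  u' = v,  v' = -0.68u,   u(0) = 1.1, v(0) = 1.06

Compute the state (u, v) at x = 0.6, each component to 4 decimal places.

Euler on (u,v): u_{n+1} = u_n + h·u', v_{n+1} = v_n + h·v'.
0.000000: (1.100000, 1.060000); f=(1.060000, -0.748000) → (1.418000, 0.835600)
0.300000: (1.418000, 0.835600); f=(0.835600, -0.964240) → (1.668680, 0.546328)
(u(0.6), v(0.6)) ≈ (1.6687, 0.5463)

1.6687, 0.5463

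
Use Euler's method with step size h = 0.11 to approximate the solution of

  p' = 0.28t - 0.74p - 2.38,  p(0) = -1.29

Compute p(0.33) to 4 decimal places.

Euler: p_{n+1} = p_n + h·f(t_n, p_n).
t=0.000000, p=-1.290000: f=-1.425400 → p ← -1.290000 + 0.11·(-1.425400) = -1.446794
t=0.110000, p=-1.446794: f=-1.278572 → p ← -1.446794 + 0.11·(-1.278572) = -1.587437
t=0.220000, p=-1.587437: f=-1.143697 → p ← -1.587437 + 0.11·(-1.143697) = -1.713244
p(0.33) ≈ -1.7132

-1.7132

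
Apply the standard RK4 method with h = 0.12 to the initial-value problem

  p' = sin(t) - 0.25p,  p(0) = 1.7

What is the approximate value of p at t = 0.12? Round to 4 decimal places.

1.6569

RK4: k1 = f(t_n, p_n); k2 = f(t_n + h/2, p_n + (h/2)·k1); k3 = f(t_n + h/2, p_n + (h/2)·k2); k4 = f(t_n + h, p_n + h·k3); p_{n+1} = p_n + (h/6)·(k1 + 2k2 + 2k3 + k4).
t=0.000000, p=1.700000:
  k1 = f(0.000000, 1.700000) = -0.425000
  k2 = f(0.060000, 1.674500) = -0.358661
  k3 = f(0.060000, 1.678480) = -0.359656
  k4 = f(0.120000, 1.656841) = -0.294498
  p ← 1.700000 + (0.12/6)·(k1 + 2k2 + 2k3 + k4) = 1.656877
p(0.12) ≈ 1.6569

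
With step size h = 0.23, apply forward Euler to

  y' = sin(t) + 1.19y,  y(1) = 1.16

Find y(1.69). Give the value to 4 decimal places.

3.2156

Euler: y_{n+1} = y_n + h·f(t_n, y_n).
t=1.000000, y=1.160000: f=2.221871 → y ← 1.160000 + 0.23·2.221871 = 1.671030
t=1.230000, y=1.671030: f=2.931015 → y ← 1.671030 + 0.23·2.931015 = 2.345164
t=1.460000, y=2.345164: f=3.784613 → y ← 2.345164 + 0.23·3.784613 = 3.215625
y(1.69) ≈ 3.2156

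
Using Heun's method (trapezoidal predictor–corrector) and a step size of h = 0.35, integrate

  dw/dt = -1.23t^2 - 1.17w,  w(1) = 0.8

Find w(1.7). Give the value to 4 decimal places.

Heun: k1 = f(t_n, w_n); k2 = f(t_n + h, w_n + h·k1); w_{n+1} = w_n + (h/2)·(k1 + k2).
t=1.000000, w=0.800000:
  k1 = f(1.000000, 0.800000) = -2.166000
  k2 = f(1.350000, 0.041900) = -2.290698
  w ← 0.800000 + (0.35/2)·(-2.166000 + (-2.290698)) = 0.020078
t=1.350000, w=0.020078:
  k1 = f(1.350000, 0.020078) = -2.265166
  k2 = f(1.700000, -0.772730) = -2.650606
  w ← 0.020078 + (0.35/2)·(-2.265166 + (-2.650606)) = -0.840182
w(1.7) ≈ -0.8402

-0.8402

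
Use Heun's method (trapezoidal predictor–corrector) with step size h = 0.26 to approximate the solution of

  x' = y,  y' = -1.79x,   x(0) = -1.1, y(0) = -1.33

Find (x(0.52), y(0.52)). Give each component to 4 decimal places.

-1.4876, -0.0511

Heun on (x,y): k1 = f(s_n, state_n); k2 = f(s_n + h, state_n + h·k1); state_{n+1} = state_n + (h/2)·(k1 + k2).
0.000000: (-1.100000, -1.330000)
  k1 = (-1.330000, 1.969000)
  predictor → (-1.445800, -0.818060)
  k2 = (-0.818060, 2.587982)
  → (-1.379248, -0.737592)
0.260000: (-1.379248, -0.737592)
  k1 = (-0.737592, 2.468854)
  predictor → (-1.571022, -0.095690)
  k2 = (-0.095690, 2.812129)
  → (-1.487575, -0.051065)
(x(0.52), y(0.52)) ≈ (-1.4876, -0.0511)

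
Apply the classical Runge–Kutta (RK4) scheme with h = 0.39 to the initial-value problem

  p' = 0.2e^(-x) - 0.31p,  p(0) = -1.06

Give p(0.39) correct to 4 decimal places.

RK4: k1 = f(x_n, p_n); k2 = f(x_n + h/2, p_n + (h/2)·k1); k3 = f(x_n + h/2, p_n + (h/2)·k2); k4 = f(x_n + h, p_n + h·k3); p_{n+1} = p_n + (h/6)·(k1 + 2k2 + 2k3 + k4).
x=0.000000, p=-1.060000:
  k1 = f(0.000000, -1.060000) = 0.528600
  k2 = f(0.195000, -0.956923) = 0.461213
  k3 = f(0.195000, -0.970063) = 0.465287
  k4 = f(0.390000, -0.878538) = 0.407758
  p ← -1.060000 + (0.39/6)·(k1 + 2k2 + 2k3 + k4) = -0.878692
p(0.39) ≈ -0.8787

-0.8787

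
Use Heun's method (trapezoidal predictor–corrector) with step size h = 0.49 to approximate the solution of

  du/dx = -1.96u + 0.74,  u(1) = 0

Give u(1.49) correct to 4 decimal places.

Heun: k1 = f(x_n, u_n); k2 = f(x_n + h, u_n + h·k1); u_{n+1} = u_n + (h/2)·(k1 + k2).
x=1.000000, u=0.000000:
  k1 = f(1.000000, 0.000000) = 0.740000
  k2 = f(1.490000, 0.362600) = 0.029304
  u ← 0.000000 + (0.49/2)·(0.740000 + 0.029304) = 0.188479
u(1.49) ≈ 0.1885

0.1885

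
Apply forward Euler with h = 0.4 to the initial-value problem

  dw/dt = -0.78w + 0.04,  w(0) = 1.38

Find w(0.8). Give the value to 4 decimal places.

0.6802

Euler: w_{n+1} = w_n + h·f(t_n, w_n).
t=0.000000, w=1.380000: f=-1.036400 → w ← 1.380000 + 0.4·(-1.036400) = 0.965440
t=0.400000, w=0.965440: f=-0.713043 → w ← 0.965440 + 0.4·(-0.713043) = 0.680223
w(0.8) ≈ 0.6802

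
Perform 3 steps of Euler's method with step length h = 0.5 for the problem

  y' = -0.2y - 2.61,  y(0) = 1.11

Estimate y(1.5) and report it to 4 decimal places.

-2.7274

Euler: y_{n+1} = y_n + h·f(s_n, y_n).
s=0.000000, y=1.110000: f=-2.832000 → y ← 1.110000 + 0.5·(-2.832000) = -0.306000
s=0.500000, y=-0.306000: f=-2.548800 → y ← -0.306000 + 0.5·(-2.548800) = -1.580400
s=1.000000, y=-1.580400: f=-2.293920 → y ← -1.580400 + 0.5·(-2.293920) = -2.727360
y(1.5) ≈ -2.7274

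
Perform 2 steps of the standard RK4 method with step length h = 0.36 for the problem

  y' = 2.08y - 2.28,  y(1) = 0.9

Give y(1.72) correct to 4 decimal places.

RK4: k1 = f(t_n, y_n); k2 = f(t_n + h/2, y_n + (h/2)·k1); k3 = f(t_n + h/2, y_n + (h/2)·k2); k4 = f(t_n + h, y_n + h·k3); y_{n+1} = y_n + (h/6)·(k1 + 2k2 + 2k3 + k4).
t=1.000000, y=0.900000:
  k1 = f(1.000000, 0.900000) = -0.408000
  k2 = f(1.180000, 0.826560) = -0.560755
  k3 = f(1.180000, 0.799064) = -0.617947
  k4 = f(1.360000, 0.677539) = -0.870719
  y ← 0.900000 + (0.36/6)·(k1 + 2k2 + 2k3 + k4) = 0.681833
t=1.360000, y=0.681833:
  k1 = f(1.360000, 0.681833) = -0.861788
  k2 = f(1.540000, 0.526711) = -1.184442
  k3 = f(1.540000, 0.468633) = -1.305243
  k4 = f(1.720000, 0.211945) = -1.839154
  y ← 0.681833 + (0.36/6)·(k1 + 2k2 + 2k3 + k4) = 0.221014
y(1.72) ≈ 0.2210

0.2210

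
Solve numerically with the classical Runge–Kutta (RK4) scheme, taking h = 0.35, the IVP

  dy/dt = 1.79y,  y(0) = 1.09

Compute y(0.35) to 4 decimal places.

2.0385

RK4: k1 = f(t_n, y_n); k2 = f(t_n + h/2, y_n + (h/2)·k1); k3 = f(t_n + h/2, y_n + (h/2)·k2); k4 = f(t_n + h, y_n + h·k3); y_{n+1} = y_n + (h/6)·(k1 + 2k2 + 2k3 + k4).
t=0.000000, y=1.090000:
  k1 = f(0.000000, 1.090000) = 1.951100
  k2 = f(0.175000, 1.431443) = 2.562282
  k3 = f(0.175000, 1.538399) = 2.753735
  k4 = f(0.350000, 2.053807) = 3.676315
  y ← 1.090000 + (0.35/6)·(k1 + 2k2 + 2k3 + k4) = 2.038468
y(0.35) ≈ 2.0385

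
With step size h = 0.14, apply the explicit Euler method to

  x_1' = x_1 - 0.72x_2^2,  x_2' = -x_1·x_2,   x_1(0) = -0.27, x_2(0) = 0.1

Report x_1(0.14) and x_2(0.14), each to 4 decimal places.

-0.3088, 0.1038

Euler on (x_1,x_2): x_1_{n+1} = x_1_n + h·x_1', x_2_{n+1} = x_2_n + h·x_2'.
0.000000: (-0.270000, 0.100000); f=(-0.277200, 0.027000) → (-0.308808, 0.103780)
(x_1(0.14), x_2(0.14)) ≈ (-0.3088, 0.1038)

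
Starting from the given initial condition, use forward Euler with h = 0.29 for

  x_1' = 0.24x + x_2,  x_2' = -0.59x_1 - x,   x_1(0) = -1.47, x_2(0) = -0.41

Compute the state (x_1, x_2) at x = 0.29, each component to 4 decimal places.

Euler on (x_1,x_2): x_1_{n+1} = x_1_n + h·x_1', x_2_{n+1} = x_2_n + h·x_2'.
0.000000: (-1.470000, -0.410000); f=(-0.410000, 0.867300) → (-1.588900, -0.158483)
(x_1(0.29), x_2(0.29)) ≈ (-1.5889, -0.1585)

-1.5889, -0.1585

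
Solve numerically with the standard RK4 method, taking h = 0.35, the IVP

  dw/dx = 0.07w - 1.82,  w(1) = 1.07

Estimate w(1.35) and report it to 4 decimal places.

0.4517

RK4: k1 = f(x_n, w_n); k2 = f(x_n + h/2, w_n + (h/2)·k1); k3 = f(x_n + h/2, w_n + (h/2)·k2); k4 = f(x_n + h, w_n + h·k3); w_{n+1} = w_n + (h/6)·(k1 + 2k2 + 2k3 + k4).
x=1.000000, w=1.070000:
  k1 = f(1.000000, 1.070000) = -1.745100
  k2 = f(1.175000, 0.764608) = -1.766477
  k3 = f(1.175000, 0.760866) = -1.766739
  k4 = f(1.350000, 0.451641) = -1.788385
  w ← 1.070000 + (0.35/6)·(k1 + 2k2 + 2k3 + k4) = 0.451671
w(1.35) ≈ 0.4517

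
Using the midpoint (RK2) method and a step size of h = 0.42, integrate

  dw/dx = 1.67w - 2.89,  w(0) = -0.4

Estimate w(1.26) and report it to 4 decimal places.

-14.0036

Midpoint: k1 = f(x_n, w_n); k2 = f(x_n + h/2, w_n + (h/2)·k1); w_{n+1} = w_n + h·k2.
x=0.000000, w=-0.400000:
  k1 = f(0.000000, -0.400000) = -3.558000
  k2 = f(0.210000, -1.147180) = -4.805791
  w ← -0.400000 + 0.42·(-4.805791) = -2.418432
x=0.420000, w=-2.418432:
  k1 = f(0.420000, -2.418432) = -6.928782
  k2 = f(0.630000, -3.873476) = -9.358705
  w ← -2.418432 + 0.42·(-9.358705) = -6.349088
x=0.840000, w=-6.349088:
  k1 = f(0.840000, -6.349088) = -13.492977
  k2 = f(1.050000, -9.182613) = -18.224965
  w ← -6.349088 + 0.42·(-18.224965) = -14.003573
w(1.26) ≈ -14.0036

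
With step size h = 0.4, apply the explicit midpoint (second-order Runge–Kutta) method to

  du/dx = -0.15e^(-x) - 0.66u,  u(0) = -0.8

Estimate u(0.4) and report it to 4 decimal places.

Midpoint: k1 = f(x_n, u_n); k2 = f(x_n + h/2, u_n + (h/2)·k1); u_{n+1} = u_n + h·k2.
x=0.000000, u=-0.800000:
  k1 = f(0.000000, -0.800000) = 0.378000
  k2 = f(0.200000, -0.724400) = 0.355294
  u ← -0.800000 + 0.4·0.355294 = -0.657882
u(0.4) ≈ -0.6579

-0.6579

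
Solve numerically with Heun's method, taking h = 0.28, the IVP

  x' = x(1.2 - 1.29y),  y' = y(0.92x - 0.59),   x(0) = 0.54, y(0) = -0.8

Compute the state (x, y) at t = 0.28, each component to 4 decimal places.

Heun on (x,y): k1 = f(t_n, state_n); k2 = f(t_n + h, state_n + h·k1); state_{n+1} = state_n + (h/2)·(k1 + k2).
0.000000: (0.540000, -0.800000)
  k1 = (1.205280, 0.074560)
  predictor → (0.877478, -0.779123)
  k2 = (1.934900, -0.169288)
  → (0.979625, -0.813262)
(x(0.28), y(0.28)) ≈ (0.9796, -0.8133)

0.9796, -0.8133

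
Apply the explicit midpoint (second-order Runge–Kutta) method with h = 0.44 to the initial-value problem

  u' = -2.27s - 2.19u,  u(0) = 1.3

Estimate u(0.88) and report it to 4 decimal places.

Midpoint: k1 = f(s_n, u_n); k2 = f(s_n + h/2, u_n + (h/2)·k1); u_{n+1} = u_n + h·k2.
s=0.000000, u=1.300000:
  k1 = f(0.000000, 1.300000) = -2.847000
  k2 = f(0.220000, 0.673660) = -1.974715
  u ← 1.300000 + 0.44·(-1.974715) = 0.431125
s=0.440000, u=0.431125:
  k1 = f(0.440000, 0.431125) = -1.942964
  k2 = f(0.660000, 0.003673) = -1.506244
  u ← 0.431125 + 0.44·(-1.506244) = -0.231622
u(0.88) ≈ -0.2316

-0.2316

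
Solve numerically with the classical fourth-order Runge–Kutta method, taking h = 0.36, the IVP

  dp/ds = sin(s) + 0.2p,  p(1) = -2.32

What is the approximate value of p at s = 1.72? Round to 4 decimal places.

-1.9397

RK4: k1 = f(s_n, p_n); k2 = f(s_n + h/2, p_n + (h/2)·k1); k3 = f(s_n + h/2, p_n + (h/2)·k2); k4 = f(s_n + h, p_n + h·k3); p_{n+1} = p_n + (h/6)·(k1 + 2k2 + 2k3 + k4).
s=1.000000, p=-2.320000:
  k1 = f(1.000000, -2.320000) = 0.377471
  k2 = f(1.180000, -2.252055) = 0.474195
  k3 = f(1.180000, -2.234645) = 0.477677
  k4 = f(1.360000, -2.148036) = 0.548257
  p ← -2.320000 + (0.36/6)·(k1 + 2k2 + 2k3 + k4) = -2.150232
s=1.360000, p=-2.150232:
  k1 = f(1.360000, -2.150232) = 0.547818
  k2 = f(1.540000, -2.051624) = 0.589201
  k3 = f(1.540000, -2.044175) = 0.590691
  k4 = f(1.720000, -1.937583) = 0.601373
  p ← -2.150232 + (0.36/6)·(k1 + 2k2 + 2k3 + k4) = -1.939693
p(1.72) ≈ -1.9397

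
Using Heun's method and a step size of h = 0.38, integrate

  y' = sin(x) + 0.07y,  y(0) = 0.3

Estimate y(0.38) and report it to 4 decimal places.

Heun: k1 = f(x_n, y_n); k2 = f(x_n + h, y_n + h·k1); y_{n+1} = y_n + (h/2)·(k1 + k2).
x=0.000000, y=0.300000:
  k1 = f(0.000000, 0.300000) = 0.021000
  k2 = f(0.380000, 0.307980) = 0.392479
  y ← 0.300000 + (0.38/2)·(0.021000 + 0.392479) = 0.378561
y(0.38) ≈ 0.3786

0.3786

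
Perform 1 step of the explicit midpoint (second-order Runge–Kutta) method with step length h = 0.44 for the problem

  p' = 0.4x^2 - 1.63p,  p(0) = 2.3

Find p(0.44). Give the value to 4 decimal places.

Midpoint: k1 = f(x_n, p_n); k2 = f(x_n + h/2, p_n + (h/2)·k1); p_{n+1} = p_n + h·k2.
x=0.000000, p=2.300000:
  k1 = f(0.000000, 2.300000) = -3.749000
  k2 = f(0.220000, 1.475220) = -2.385249
  p ← 2.300000 + 0.44·(-2.385249) = 1.250491
p(0.44) ≈ 1.2505

1.2505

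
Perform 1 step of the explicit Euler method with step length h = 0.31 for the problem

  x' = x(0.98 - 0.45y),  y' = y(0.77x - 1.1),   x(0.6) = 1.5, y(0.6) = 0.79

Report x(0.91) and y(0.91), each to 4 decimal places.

Euler on (x,y): x_{n+1} = x_n + h·x', y_{n+1} = y_n + h·y'.
0.600000: (1.500000, 0.790000); f=(0.936750, 0.043450) → (1.790393, 0.803470)
(x(0.91), y(0.91)) ≈ (1.7904, 0.8035)

1.7904, 0.8035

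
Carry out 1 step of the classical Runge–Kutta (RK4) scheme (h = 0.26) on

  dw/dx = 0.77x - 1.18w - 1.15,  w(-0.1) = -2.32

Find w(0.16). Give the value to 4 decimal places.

-1.9582

RK4: k1 = f(x_n, w_n); k2 = f(x_n + h/2, w_n + (h/2)·k1); k3 = f(x_n + h/2, w_n + (h/2)·k2); k4 = f(x_n + h, w_n + h·k3); w_{n+1} = w_n + (h/6)·(k1 + 2k2 + 2k3 + k4).
x=-0.100000, w=-2.320000:
  k1 = f(-0.100000, -2.320000) = 1.510600
  k2 = f(0.030000, -2.123622) = 1.378974
  k3 = f(0.030000, -2.140733) = 1.399165
  k4 = f(0.160000, -1.956217) = 1.281536
  w ← -2.320000 + (0.26/6)·(k1 + 2k2 + 2k3 + k4) = -1.958235
w(0.16) ≈ -1.9582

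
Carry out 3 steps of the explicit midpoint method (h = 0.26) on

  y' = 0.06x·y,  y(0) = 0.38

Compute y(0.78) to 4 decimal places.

0.3870

Midpoint: k1 = f(x_n, y_n); k2 = f(x_n + h/2, y_n + (h/2)·k1); y_{n+1} = y_n + h·k2.
x=0.000000, y=0.380000:
  k1 = f(0.000000, 0.380000) = 0.000000
  k2 = f(0.130000, 0.380000) = 0.002964
  y ← 0.380000 + 0.26·0.002964 = 0.380771
x=0.260000, y=0.380771:
  k1 = f(0.260000, 0.380771) = 0.005940
  k2 = f(0.390000, 0.381543) = 0.008928
  y ← 0.380771 + 0.26·0.008928 = 0.383092
x=0.520000, y=0.383092:
  k1 = f(0.520000, 0.383092) = 0.011952
  k2 = f(0.650000, 0.384646) = 0.015001
  y ← 0.383092 + 0.26·0.015001 = 0.386992
y(0.78) ≈ 0.3870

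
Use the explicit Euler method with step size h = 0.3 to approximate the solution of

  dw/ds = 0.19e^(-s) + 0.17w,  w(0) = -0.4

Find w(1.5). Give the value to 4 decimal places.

-0.3183

Euler: w_{n+1} = w_n + h·f(s_n, w_n).
s=0.000000, w=-0.400000: f=0.122000 → w ← -0.400000 + 0.3·0.122000 = -0.363400
s=0.300000, w=-0.363400: f=0.078977 → w ← -0.363400 + 0.3·0.078977 = -0.339707
s=0.600000, w=-0.339707: f=0.046524 → w ← -0.339707 + 0.3·0.046524 = -0.325750
s=0.900000, w=-0.325750: f=0.021871 → w ← -0.325750 + 0.3·0.021871 = -0.319188
s=1.200000, w=-0.319188: f=0.002965 → w ← -0.319188 + 0.3·0.002965 = -0.318299
w(1.5) ≈ -0.3183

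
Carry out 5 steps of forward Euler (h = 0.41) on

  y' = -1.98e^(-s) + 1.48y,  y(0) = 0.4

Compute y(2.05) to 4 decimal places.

Euler: y_{n+1} = y_n + h·f(s_n, y_n).
s=0.000000, y=0.400000: f=-1.388000 → y ← 0.400000 + 0.41·(-1.388000) = -0.169080
s=0.410000, y=-0.169080: f=-1.564266 → y ← -0.169080 + 0.41·(-1.564266) = -0.810429
s=0.820000, y=-0.810429: f=-2.071490 → y ← -0.810429 + 0.41·(-2.071490) = -1.659740
s=1.230000, y=-1.659740: f=-3.035154 → y ← -1.659740 + 0.41·(-3.035154) = -2.904153
s=1.640000, y=-2.904153: f=-4.682227 → y ← -2.904153 + 0.41·(-4.682227) = -4.823866
y(2.05) ≈ -4.8239

-4.8239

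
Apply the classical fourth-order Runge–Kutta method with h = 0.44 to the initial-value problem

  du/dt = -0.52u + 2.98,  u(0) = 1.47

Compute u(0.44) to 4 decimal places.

2.3414

RK4: k1 = f(t_n, u_n); k2 = f(t_n + h/2, u_n + (h/2)·k1); k3 = f(t_n + h/2, u_n + (h/2)·k2); k4 = f(t_n + h, u_n + h·k3); u_{n+1} = u_n + (h/6)·(k1 + 2k2 + 2k3 + k4).
t=0.000000, u=1.470000:
  k1 = f(0.000000, 1.470000) = 2.215600
  k2 = f(0.220000, 1.957432) = 1.962135
  k3 = f(0.220000, 1.901670) = 1.991132
  k4 = f(0.440000, 2.346098) = 1.760029
  u ← 1.470000 + (0.44/6)·(k1 + 2k2 + 2k3 + k4) = 2.341359
u(0.44) ≈ 2.3414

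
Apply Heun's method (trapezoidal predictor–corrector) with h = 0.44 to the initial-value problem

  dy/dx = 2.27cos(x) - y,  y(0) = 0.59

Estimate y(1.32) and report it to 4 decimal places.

Heun: k1 = f(x_n, y_n); k2 = f(x_n + h, y_n + h·k1); y_{n+1} = y_n + (h/2)·(k1 + k2).
x=0.000000, y=0.590000:
  k1 = f(0.000000, 0.590000) = 1.680000
  k2 = f(0.440000, 1.329200) = 0.724586
  y ← 0.590000 + (0.44/2)·(1.680000 + 0.724586) = 1.119009
x=0.440000, y=1.119009:
  k1 = f(0.440000, 1.119009) = 0.934777
  k2 = f(0.880000, 1.530311) = -0.083978
  y ← 1.119009 + (0.44/2)·(0.934777 + (-0.083978)) = 1.306185
x=0.880000, y=1.306185:
  k1 = f(0.880000, 1.306185) = 0.140148
  k2 = f(1.320000, 1.367850) = -0.804492
  y ← 1.306185 + (0.44/2)·(0.140148 + (-0.804492)) = 1.160029
y(1.32) ≈ 1.1600

1.1600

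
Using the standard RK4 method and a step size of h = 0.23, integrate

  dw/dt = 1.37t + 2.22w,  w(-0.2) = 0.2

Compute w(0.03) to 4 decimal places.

RK4: k1 = f(t_n, w_n); k2 = f(t_n + h/2, w_n + (h/2)·k1); k3 = f(t_n + h/2, w_n + (h/2)·k2); k4 = f(t_n + h, w_n + h·k3); w_{n+1} = w_n + (h/6)·(k1 + 2k2 + 2k3 + k4).
t=-0.200000, w=0.200000:
  k1 = f(-0.200000, 0.200000) = 0.170000
  k2 = f(-0.085000, 0.219550) = 0.370951
  k3 = f(-0.085000, 0.242659) = 0.422254
  k4 = f(0.030000, 0.297118) = 0.700703
  w ← 0.200000 + (0.23/6)·(k1 + 2k2 + 2k3 + k4) = 0.294189
w(0.03) ≈ 0.2942

0.2942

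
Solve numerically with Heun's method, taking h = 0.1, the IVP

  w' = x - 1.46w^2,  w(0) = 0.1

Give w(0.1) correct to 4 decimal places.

Heun: k1 = f(x_n, w_n); k2 = f(x_n + h, w_n + h·k1); w_{n+1} = w_n + (h/2)·(k1 + k2).
x=0.000000, w=0.100000:
  k1 = f(0.000000, 0.100000) = -0.014600
  k2 = f(0.100000, 0.098540) = 0.085823
  w ← 0.100000 + (0.1/2)·(-0.014600 + 0.085823) = 0.103561
w(0.1) ≈ 0.1036

0.1036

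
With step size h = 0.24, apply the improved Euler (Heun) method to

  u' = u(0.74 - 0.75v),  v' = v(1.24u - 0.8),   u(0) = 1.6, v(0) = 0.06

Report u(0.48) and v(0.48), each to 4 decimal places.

2.2122, 0.1238

Heun on (u,v): k1 = f(x_n, state_n); k2 = f(x_n + h, state_n + h·k1); state_{n+1} = state_n + (h/2)·(k1 + k2).
0.000000: (1.600000, 0.060000)
  k1 = (1.112000, 0.071040)
  predictor → (1.866880, 0.077050)
  k2 = (1.273609, 0.116725)
  → (1.886273, 0.082532)
0.240000: (1.886273, 0.082532)
  k1 = (1.279084, 0.127015)
  predictor → (2.193253, 0.113015)
  k2 = (1.437104, 0.216948)
  → (2.212216, 0.123807)
(u(0.48), v(0.48)) ≈ (2.2122, 0.1238)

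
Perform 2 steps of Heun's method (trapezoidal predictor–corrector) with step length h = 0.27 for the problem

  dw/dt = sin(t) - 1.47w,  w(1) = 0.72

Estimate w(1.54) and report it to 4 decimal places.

Heun: k1 = f(t_n, w_n); k2 = f(t_n + h, w_n + h·k1); w_{n+1} = w_n + (h/2)·(k1 + k2).
t=1.000000, w=0.720000:
  k1 = f(1.000000, 0.720000) = -0.216929
  k2 = f(1.270000, 0.661429) = -0.017200
  w ← 0.720000 + (0.27/2)·(-0.216929 + (-0.017200)) = 0.688393
t=1.270000, w=0.688393:
  k1 = f(1.270000, 0.688393) = -0.056836
  k2 = f(1.540000, 0.673047) = 0.010147
  w ← 0.688393 + (0.27/2)·(-0.056836 + 0.010147) = 0.682090
w(1.54) ≈ 0.6821

0.6821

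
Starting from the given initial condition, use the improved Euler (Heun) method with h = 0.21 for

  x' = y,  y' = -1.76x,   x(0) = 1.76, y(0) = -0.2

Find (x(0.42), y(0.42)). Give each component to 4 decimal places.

Heun on (x,y): k1 = f(t_n, state_n); k2 = f(t_n + h, state_n + h·k1); state_{n+1} = state_n + (h/2)·(k1 + k2).
0.000000: (1.760000, -0.200000)
  k1 = (-0.200000, -3.097600)
  predictor → (1.718000, -0.850496)
  k2 = (-0.850496, -3.023680)
  → (1.649698, -0.842734)
0.210000: (1.649698, -0.842734)
  k1 = (-0.842734, -2.903468)
  predictor → (1.472724, -1.452463)
  k2 = (-1.452463, -2.591994)
  → (1.408702, -1.419758)
(x(0.42), y(0.42)) ≈ (1.4087, -1.4198)

1.4087, -1.4198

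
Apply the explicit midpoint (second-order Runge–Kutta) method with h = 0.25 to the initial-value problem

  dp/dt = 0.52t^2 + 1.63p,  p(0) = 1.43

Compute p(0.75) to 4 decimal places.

Midpoint: k1 = f(t_n, p_n); k2 = f(t_n + h/2, p_n + (h/2)·k1); p_{n+1} = p_n + h·k2.
t=0.000000, p=1.430000:
  k1 = f(0.000000, 1.430000) = 2.330900
  k2 = f(0.125000, 1.721362) = 2.813946
  p ← 1.430000 + 0.25·2.813946 = 2.133486
t=0.250000, p=2.133486:
  k1 = f(0.250000, 2.133486) = 3.510083
  k2 = f(0.375000, 2.572247) = 4.265887
  p ← 2.133486 + 0.25·4.265887 = 3.199958
t=0.500000, p=3.199958:
  k1 = f(0.500000, 3.199958) = 5.345932
  k2 = f(0.625000, 3.868200) = 6.508291
  p ← 3.199958 + 0.25·6.508291 = 4.827031
p(0.75) ≈ 4.8270

4.8270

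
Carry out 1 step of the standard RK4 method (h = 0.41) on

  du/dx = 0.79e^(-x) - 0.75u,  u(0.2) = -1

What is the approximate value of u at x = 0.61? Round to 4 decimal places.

RK4: k1 = f(x_n, u_n); k2 = f(x_n + h/2, u_n + (h/2)·k1); k3 = f(x_n + h/2, u_n + (h/2)·k2); k4 = f(x_n + h, u_n + h·k3); u_{n+1} = u_n + (h/6)·(k1 + 2k2 + 2k3 + k4).
x=0.200000, u=-1.000000:
  k1 = f(0.200000, -1.000000) = 1.396797
  k2 = f(0.405000, -0.713657) = 1.062154
  k3 = f(0.405000, -0.782258) = 1.113605
  k4 = f(0.610000, -0.543422) = 0.836813
  u ← -1.000000 + (0.41/6)·(k1 + 2k2 + 2k3 + k4) = -0.550016
u(0.61) ≈ -0.5500

-0.5500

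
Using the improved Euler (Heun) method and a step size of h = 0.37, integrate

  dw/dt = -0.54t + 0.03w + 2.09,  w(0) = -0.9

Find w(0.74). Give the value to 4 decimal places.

Heun: k1 = f(t_n, w_n); k2 = f(t_n + h, w_n + h·k1); w_{n+1} = w_n + (h/2)·(k1 + k2).
t=0.000000, w=-0.900000:
  k1 = f(0.000000, -0.900000) = 2.063000
  k2 = f(0.370000, -0.136690) = 1.886099
  w ← -0.900000 + (0.37/2)·(2.063000 + 1.886099) = -0.169417
t=0.370000, w=-0.169417:
  k1 = f(0.370000, -0.169417) = 1.885118
  k2 = f(0.740000, 0.528077) = 1.706242
  w ← -0.169417 + (0.37/2)·(1.885118 + 1.706242) = 0.494985
w(0.74) ≈ 0.4950

0.4950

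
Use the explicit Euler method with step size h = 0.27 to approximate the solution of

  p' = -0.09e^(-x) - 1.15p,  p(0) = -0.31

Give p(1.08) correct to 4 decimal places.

-0.1074

Euler: p_{n+1} = p_n + h·f(x_n, p_n).
x=0.000000, p=-0.310000: f=0.266500 → p ← -0.310000 + 0.27·0.266500 = -0.238045
x=0.270000, p=-0.238045: f=0.205048 → p ← -0.238045 + 0.27·0.205048 = -0.182682
x=0.540000, p=-0.182682: f=0.157637 → p ← -0.182682 + 0.27·0.157637 = -0.140120
x=0.810000, p=-0.140120: f=0.121101 → p ← -0.140120 + 0.27·0.121101 = -0.107423
p(1.08) ≈ -0.1074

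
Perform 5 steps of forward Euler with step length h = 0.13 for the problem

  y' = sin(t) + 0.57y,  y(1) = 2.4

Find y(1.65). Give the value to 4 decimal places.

4.1324

Euler: y_{n+1} = y_n + h·f(t_n, y_n).
t=1.000000, y=2.400000: f=2.209471 → y ← 2.400000 + 0.13·2.209471 = 2.687231
t=1.130000, y=2.687231: f=2.436134 → y ← 2.687231 + 0.13·2.436134 = 3.003929
t=1.260000, y=3.003929: f=2.664330 → y ← 3.003929 + 0.13·2.664330 = 3.350292
t=1.390000, y=3.350292: f=2.893367 → y ← 3.350292 + 0.13·2.893367 = 3.726429
t=1.520000, y=3.726429: f=3.122775 → y ← 3.726429 + 0.13·3.122775 = 4.132390
y(1.65) ≈ 4.1324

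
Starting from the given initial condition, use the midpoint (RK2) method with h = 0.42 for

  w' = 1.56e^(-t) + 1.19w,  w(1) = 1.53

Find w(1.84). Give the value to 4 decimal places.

Midpoint: k1 = f(t_n, w_n); k2 = f(t_n + h/2, w_n + (h/2)·k1); w_{n+1} = w_n + h·k2.
t=1.000000, w=1.530000:
  k1 = f(1.000000, 1.530000) = 2.394592
  k2 = f(1.210000, 2.032864) = 2.884296
  w ← 1.530000 + 0.42·2.884296 = 2.741404
t=1.420000, w=2.741404:
  k1 = f(1.420000, 2.741404) = 3.639345
  k2 = f(1.630000, 3.505667) = 4.477394
  w ← 2.741404 + 0.42·4.477394 = 4.621910
w(1.84) ≈ 4.6219

4.6219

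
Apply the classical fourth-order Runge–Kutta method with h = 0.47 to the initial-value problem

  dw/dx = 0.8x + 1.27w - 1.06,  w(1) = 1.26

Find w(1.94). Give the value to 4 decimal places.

4.2312

RK4: k1 = f(x_n, w_n); k2 = f(x_n + h/2, w_n + (h/2)·k1); k3 = f(x_n + h/2, w_n + (h/2)·k2); k4 = f(x_n + h, w_n + h·k3); w_{n+1} = w_n + (h/6)·(k1 + 2k2 + 2k3 + k4).
x=1.000000, w=1.260000:
  k1 = f(1.000000, 1.260000) = 1.340200
  k2 = f(1.235000, 1.574947) = 1.928183
  k3 = f(1.235000, 1.713123) = 2.103666
  k4 = f(1.470000, 2.248723) = 2.971878
  w ← 1.260000 + (0.47/6)·(k1 + 2k2 + 2k3 + k4) = 2.229436
x=1.470000, w=2.229436:
  k1 = f(1.470000, 2.229436) = 2.947383
  k2 = f(1.705000, 2.922071) = 4.015030
  k3 = f(1.705000, 3.172968) = 4.333669
  k4 = f(1.940000, 4.266260) = 5.910151
  w ← 2.229436 + (0.47/6)·(k1 + 2k2 + 2k3 + k4) = 4.231239
w(1.94) ≈ 4.2312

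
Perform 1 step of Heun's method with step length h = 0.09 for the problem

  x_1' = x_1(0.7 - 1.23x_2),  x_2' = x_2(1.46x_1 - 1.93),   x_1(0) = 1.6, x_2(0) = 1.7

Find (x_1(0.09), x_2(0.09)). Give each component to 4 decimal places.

Heun on (x_1,x_2): k1 = f(s_n, state_n); k2 = f(s_n + h, state_n + h·k1); state_{n+1} = state_n + (h/2)·(k1 + k2).
0.000000: (1.600000, 1.700000)
  k1 = (-2.225600, 0.690200)
  predictor → (1.399696, 1.762118)
  k2 = (-2.053921, 0.200099)
  → (1.407422, 1.740063)
(x_1(0.09), x_2(0.09)) ≈ (1.4074, 1.7401)

1.4074, 1.7401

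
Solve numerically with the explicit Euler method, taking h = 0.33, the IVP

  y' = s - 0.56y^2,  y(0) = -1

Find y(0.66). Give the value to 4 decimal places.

-1.3353

Euler: y_{n+1} = y_n + h·f(s_n, y_n).
s=0.000000, y=-1.000000: f=-0.560000 → y ← -1.000000 + 0.33·(-0.560000) = -1.184800
s=0.330000, y=-1.184800: f=-0.456101 → y ← -1.184800 + 0.33·(-0.456101) = -1.335313
y(0.66) ≈ -1.3353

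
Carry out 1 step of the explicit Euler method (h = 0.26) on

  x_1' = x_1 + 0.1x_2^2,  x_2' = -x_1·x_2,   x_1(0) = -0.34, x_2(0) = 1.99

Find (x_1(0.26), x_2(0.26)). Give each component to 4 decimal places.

-0.3254, 2.1659

Euler on (x_1,x_2): x_1_{n+1} = x_1_n + h·x_1', x_2_{n+1} = x_2_n + h·x_2'.
0.000000: (-0.340000, 1.990000); f=(0.056010, 0.676600) → (-0.325437, 2.165916)
(x_1(0.26), x_2(0.26)) ≈ (-0.3254, 2.1659)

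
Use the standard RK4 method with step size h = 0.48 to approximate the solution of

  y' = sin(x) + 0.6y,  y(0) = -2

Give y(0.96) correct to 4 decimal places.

RK4: k1 = f(x_n, y_n); k2 = f(x_n + h/2, y_n + (h/2)·k1); k3 = f(x_n + h/2, y_n + (h/2)·k2); k4 = f(x_n + h, y_n + h·k3); y_{n+1} = y_n + (h/6)·(k1 + 2k2 + 2k3 + k4).
x=0.000000, y=-2.000000:
  k1 = f(0.000000, -2.000000) = -1.200000
  k2 = f(0.240000, -2.288000) = -1.135097
  k3 = f(0.240000, -2.272423) = -1.125751
  k4 = f(0.480000, -2.540361) = -1.062437
  y ← -2.000000 + (0.48/6)·(k1 + 2k2 + 2k3 + k4) = -2.542731
x=0.480000, y=-2.542731:
  k1 = f(0.480000, -2.542731) = -1.063859
  k2 = f(0.720000, -2.798057) = -1.019450
  k3 = f(0.720000, -2.787399) = -1.013055
  k4 = f(0.960000, -3.028997) = -0.998207
  y ← -2.542731 + (0.48/6)·(k1 + 2k2 + 2k3 + k4) = -3.032897
y(0.96) ≈ -3.0329

-3.0329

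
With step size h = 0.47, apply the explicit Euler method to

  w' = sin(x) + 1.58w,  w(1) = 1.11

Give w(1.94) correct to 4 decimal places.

4.5275

Euler: w_{n+1} = w_n + h·f(x_n, w_n).
x=1.000000, w=1.110000: f=2.595271 → w ← 1.110000 + 0.47·2.595271 = 2.329777
x=1.470000, w=2.329777: f=4.675973 → w ← 2.329777 + 0.47·4.675973 = 4.527484
w(1.94) ≈ 4.5275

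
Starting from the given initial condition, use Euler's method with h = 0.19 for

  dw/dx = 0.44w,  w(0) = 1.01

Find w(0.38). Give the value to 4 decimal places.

Euler: w_{n+1} = w_n + h·f(x_n, w_n).
x=0.000000, w=1.010000: f=0.444400 → w ← 1.010000 + 0.19·0.444400 = 1.094436
x=0.190000, w=1.094436: f=0.481552 → w ← 1.094436 + 0.19·0.481552 = 1.185931
w(0.38) ≈ 1.1859

1.1859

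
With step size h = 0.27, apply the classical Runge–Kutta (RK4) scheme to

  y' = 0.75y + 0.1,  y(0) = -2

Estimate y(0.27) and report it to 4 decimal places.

-2.4190

RK4: k1 = f(x_n, y_n); k2 = f(x_n + h/2, y_n + (h/2)·k1); k3 = f(x_n + h/2, y_n + (h/2)·k2); k4 = f(x_n + h, y_n + h·k3); y_{n+1} = y_n + (h/6)·(k1 + 2k2 + 2k3 + k4).
x=0.000000, y=-2.000000:
  k1 = f(0.000000, -2.000000) = -1.400000
  k2 = f(0.135000, -2.189000) = -1.541750
  k3 = f(0.135000, -2.208136) = -1.556102
  k4 = f(0.270000, -2.420148) = -1.715111
  y ← -2.000000 + (0.27/6)·(k1 + 2k2 + 2k3 + k4) = -2.418987
y(0.27) ≈ -2.4190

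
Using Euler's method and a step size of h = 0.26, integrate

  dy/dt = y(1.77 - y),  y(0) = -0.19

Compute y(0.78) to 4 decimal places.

Euler: y_{n+1} = y_n + h·f(t_n, y_n).
t=0.000000, y=-0.190000: f=-0.372400 → y ← -0.190000 + 0.26·(-0.372400) = -0.286824
t=0.260000, y=-0.286824: f=-0.589946 → y ← -0.286824 + 0.26·(-0.589946) = -0.440210
t=0.520000, y=-0.440210: f=-0.972957 → y ← -0.440210 + 0.26·(-0.972957) = -0.693179
y(0.78) ≈ -0.6932

-0.6932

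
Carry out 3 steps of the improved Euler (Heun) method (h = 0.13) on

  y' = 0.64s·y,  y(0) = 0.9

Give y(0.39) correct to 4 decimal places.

Heun: k1 = f(s_n, y_n); k2 = f(s_n + h, y_n + h·k1); y_{n+1} = y_n + (h/2)·(k1 + k2).
s=0.000000, y=0.900000:
  k1 = f(0.000000, 0.900000) = 0.000000
  k2 = f(0.130000, 0.900000) = 0.074880
  y ← 0.900000 + (0.13/2)·(0.000000 + 0.074880) = 0.904867
s=0.130000, y=0.904867:
  k1 = f(0.130000, 0.904867) = 0.075285
  k2 = f(0.260000, 0.914654) = 0.152198
  y ← 0.904867 + (0.13/2)·(0.075285 + 0.152198) = 0.919654
s=0.260000, y=0.919654:
  k1 = f(0.260000, 0.919654) = 0.153030
  k2 = f(0.390000, 0.939548) = 0.234511
  y ← 0.919654 + (0.13/2)·(0.153030 + 0.234511) = 0.944844
y(0.39) ≈ 0.9448

0.9448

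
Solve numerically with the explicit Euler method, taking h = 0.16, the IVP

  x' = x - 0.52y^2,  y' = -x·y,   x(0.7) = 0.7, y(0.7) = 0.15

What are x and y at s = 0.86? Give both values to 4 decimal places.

Euler on (x,y): x_{n+1} = x_n + h·x', y_{n+1} = y_n + h·y'.
0.700000: (0.700000, 0.150000); f=(0.688300, -0.105000) → (0.810128, 0.133200)
(x(0.86), y(0.86)) ≈ (0.8101, 0.1332)

0.8101, 0.1332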